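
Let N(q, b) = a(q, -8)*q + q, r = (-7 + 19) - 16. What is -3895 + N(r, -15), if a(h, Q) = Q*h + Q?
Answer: -3995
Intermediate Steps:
a(h, Q) = Q + Q*h
r = -4 (r = 12 - 16 = -4)
N(q, b) = q + q*(-8 - 8*q) (N(q, b) = (-8*(1 + q))*q + q = (-8 - 8*q)*q + q = q*(-8 - 8*q) + q = q + q*(-8 - 8*q))
-3895 + N(r, -15) = -3895 - 1*(-4)*(7 + 8*(-4)) = -3895 - 1*(-4)*(7 - 32) = -3895 - 1*(-4)*(-25) = -3895 - 100 = -3995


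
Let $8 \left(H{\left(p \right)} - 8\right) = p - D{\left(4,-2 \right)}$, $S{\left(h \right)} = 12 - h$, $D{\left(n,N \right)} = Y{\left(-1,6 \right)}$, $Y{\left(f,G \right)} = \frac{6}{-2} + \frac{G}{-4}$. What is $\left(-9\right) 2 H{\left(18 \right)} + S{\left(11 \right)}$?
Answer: $- \frac{1549}{8} \approx -193.63$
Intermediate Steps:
$Y{\left(f,G \right)} = -3 - \frac{G}{4}$ ($Y{\left(f,G \right)} = 6 \left(- \frac{1}{2}\right) + G \left(- \frac{1}{4}\right) = -3 - \frac{G}{4}$)
$D{\left(n,N \right)} = - \frac{9}{2}$ ($D{\left(n,N \right)} = -3 - \frac{3}{2} = - \frac{9}{2}$)
$H{\left(p \right)} = \frac{137}{16} + \frac{p}{8}$ ($H{\left(p \right)} = 8 + \frac{p - - \frac{9}{2}}{8} = 8 + \frac{p + \frac{9}{2}}{8} = 8 + \frac{\frac{9}{2} + p}{8} = 8 + \left(\frac{9}{16} + \frac{p}{8}\right) = \frac{137}{16} + \frac{p}{8}$)
$\left(-9\right) 2 H{\left(18 \right)} + S{\left(11 \right)} = \left(-9\right) 2 \left(\frac{137}{16} + \frac{1}{8} \cdot 18\right) + \left(12 - 11\right) = - 18 \left(\frac{137}{16} + \frac{9}{4}\right) + \left(12 - 11\right) = \left(-18\right) \frac{173}{16} + 1 = - \frac{1557}{8} + 1 = - \frac{1549}{8}$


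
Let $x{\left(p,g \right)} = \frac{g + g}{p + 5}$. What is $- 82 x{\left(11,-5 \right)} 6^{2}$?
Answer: $1845$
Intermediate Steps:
$x{\left(p,g \right)} = \frac{2 g}{5 + p}$
$- 82 x{\left(11,-5 \right)} 6^{2} = - 82 \cdot 2 \left(-5\right) \frac{1}{5 + 11} \cdot 6^{2} = - 82 \cdot 2 \left(-5\right) \frac{1}{16} \cdot 36 = \left(-82\right) \left(- \frac{5}{8}\right) 36 = \frac{205}{4} \cdot 36 = 1845$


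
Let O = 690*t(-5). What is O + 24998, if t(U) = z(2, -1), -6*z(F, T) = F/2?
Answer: 24883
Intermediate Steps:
z(F, T) = -F/12 (z(F, T) = -F/(6*2) = -F/12)
t(U) = -⅙ (t(U) = -1/12*2 = -⅙)
O = -115 (O = 690*(-⅙) = -115)
O + 24998 = -115 + 24998 = 24883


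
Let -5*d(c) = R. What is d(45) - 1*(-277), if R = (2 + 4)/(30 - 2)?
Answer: 19387/70 ≈ 276.96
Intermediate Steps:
R = 3/14 (R = 6/28 = 6*(1/28) = 3/14 ≈ 0.21429)
d(c) = -3/70 (d(c) = -1/5*3/14 = -3/70)
d(45) - 1*(-277) = -3/70 - 1*(-277) = -3/70 + 277 = 19387/70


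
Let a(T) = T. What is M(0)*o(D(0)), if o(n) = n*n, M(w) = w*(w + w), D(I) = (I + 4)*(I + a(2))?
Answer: 0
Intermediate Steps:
D(I) = (2 + I)*(4 + I) (D(I) = (I + 4)*(I + 2) = (4 + I)*(2 + I) = (2 + I)*(4 + I))
M(w) = 2*w² (M(w) = w*(2*w) = 2*w²)
o(n) = n²
M(0)*o(D(0)) = (2*0²)*(8 + 0² + 6*0)² = (2*0)*(8 + 0 + 0)² = 0*8² = 0*64 = 0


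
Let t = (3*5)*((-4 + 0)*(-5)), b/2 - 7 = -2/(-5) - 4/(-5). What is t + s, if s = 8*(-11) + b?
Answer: 1142/5 ≈ 228.40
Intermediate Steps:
b = 82/5 (b = 14 + 2*(-2/(-5) - 4/(-5)) = 14 + 2*(-2*(-1/5) - 4*(-1/5)) = 14 + 2*(2/5 + 4/5) = 14 + 2*(6/5) = 14 + 12/5 = 82/5 ≈ 16.400)
s = -358/5 (s = 8*(-11) + 82/5 = -88 + 82/5 = -358/5 ≈ -71.600)
t = 300 (t = 15*(-4*(-5)) = 15*20 = 300)
t + s = 300 - 358/5 = 1142/5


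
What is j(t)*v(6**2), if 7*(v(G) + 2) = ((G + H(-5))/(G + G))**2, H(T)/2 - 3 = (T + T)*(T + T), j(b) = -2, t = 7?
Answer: 3503/4536 ≈ 0.77227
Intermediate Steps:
H(T) = 6 + 8*T**2 (H(T) = 6 + 2*((T + T)*(T + T)) = 6 + 2*((2*T)*(2*T)) = 6 + 2*(4*T**2) = 6 + 8*T**2)
v(G) = -2 + (206 + G)**2/(28*G**2) (v(G) = -2 + ((G + (6 + 8*(-5)**2))/(G + G))**2/7 = -2 + ((G + (6 + 8*25))/((2*G)))**2/7 = -2 + ((G + (6 + 200))*(1/(2*G)))**2/7 = -2 + ((G + 206)*(1/(2*G)))**2/7 = -2 + ((206 + G)*(1/(2*G)))**2/7 = -2 + ((206 + G)/(2*G))**2/7 = -2 + ((206 + G)**2/(4*G**2))/7 = -2 + (206 + G)**2/(28*G**2))
j(t)*v(6**2) = -2*(-2 + (206 + 6**2)**2/(28*(6**2)**2)) = -2*(-2 + (1/28)*(206 + 36)**2/36**2) = -2*(-2 + (1/28)*(1/1296)*242**2) = -2*(-2 + (1/28)*(1/1296)*58564) = -2*(-2 + 14641/9072) = -2*(-3503/9072) = 3503/4536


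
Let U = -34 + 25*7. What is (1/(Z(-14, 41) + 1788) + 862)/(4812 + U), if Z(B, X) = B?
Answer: 1529189/8786622 ≈ 0.17404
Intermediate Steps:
U = 141 (U = -34 + 175 = 141)
(1/(Z(-14, 41) + 1788) + 862)/(4812 + U) = (1/(-14 + 1788) + 862)/(4812 + 141) = (1/1774 + 862)/4953 = (1/1774 + 862)*(1/4953) = (1529189/1774)*(1/4953) = 1529189/8786622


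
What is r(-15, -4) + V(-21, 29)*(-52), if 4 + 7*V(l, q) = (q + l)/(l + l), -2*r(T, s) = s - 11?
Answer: 11357/294 ≈ 38.629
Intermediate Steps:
r(T, s) = 11/2 - s/2 (r(T, s) = -(s - 11)/2 = -(-11 + s)/2 = 11/2 - s/2)
V(l, q) = -4/7 + (l + q)/(14*l) (V(l, q) = -4/7 + ((q + l)/(l + l))/7 = -4/7 + ((l + q)/((2*l)))/7 = -4/7 + ((l + q)*(1/(2*l)))/7 = -4/7 + ((l + q)/(2*l))/7 = -4/7 + (l + q)/(14*l))
r(-15, -4) + V(-21, 29)*(-52) = (11/2 - 1/2*(-4)) + ((1/14)*(29 - 7*(-21))/(-21))*(-52) = (11/2 + 2) + ((1/14)*(-1/21)*(29 + 147))*(-52) = 15/2 + ((1/14)*(-1/21)*176)*(-52) = 15/2 - 88/147*(-52) = 15/2 + 4576/147 = 11357/294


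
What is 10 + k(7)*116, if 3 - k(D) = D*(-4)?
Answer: 3606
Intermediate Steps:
k(D) = 3 + 4*D (k(D) = 3 - D*(-4) = 3 - (-4)*D = 3 + 4*D)
10 + k(7)*116 = 10 + (3 + 4*7)*116 = 10 + (3 + 28)*116 = 10 + 31*116 = 10 + 3596 = 3606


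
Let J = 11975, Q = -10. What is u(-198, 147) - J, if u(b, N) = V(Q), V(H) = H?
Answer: -11985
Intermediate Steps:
u(b, N) = -10
u(-198, 147) - J = -10 - 1*11975 = -10 - 11975 = -11985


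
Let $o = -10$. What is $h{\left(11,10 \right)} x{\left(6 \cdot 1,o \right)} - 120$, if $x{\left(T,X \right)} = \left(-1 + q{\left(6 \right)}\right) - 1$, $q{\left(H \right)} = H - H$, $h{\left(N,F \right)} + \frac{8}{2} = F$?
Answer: $-132$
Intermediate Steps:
$h{\left(N,F \right)} = -4 + F$
$q{\left(H \right)} = 0$
$x{\left(T,X \right)} = -2$ ($x{\left(T,X \right)} = \left(-1 + 0\right) - 1 = -1 - 1 = -2$)
$h{\left(11,10 \right)} x{\left(6 \cdot 1,o \right)} - 120 = \left(-4 + 10\right) \left(-2\right) - 120 = 6 \left(-2\right) - 120 = -12 - 120 = -132$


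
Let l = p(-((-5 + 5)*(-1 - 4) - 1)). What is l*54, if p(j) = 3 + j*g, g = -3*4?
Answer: -486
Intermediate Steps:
g = -12
p(j) = 3 - 12*j (p(j) = 3 + j*(-12) = 3 - 12*j)
l = -9 (l = 3 - (-12)*((-5 + 5)*(-1 - 4) - 1) = 3 - (-12)*(0*(-5) - 1) = 3 - (-12)*(0 - 1) = 3 - (-12)*(-1) = 3 - 12*1 = 3 - 12 = -9)
l*54 = -9*54 = -486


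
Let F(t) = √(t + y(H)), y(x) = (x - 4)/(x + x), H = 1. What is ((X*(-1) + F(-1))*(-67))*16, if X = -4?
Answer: -4288 - 536*I*√10 ≈ -4288.0 - 1695.0*I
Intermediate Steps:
y(x) = (-4 + x)/(2*x) (y(x) = (-4 + x)/((2*x)) = (-4 + x)*(1/(2*x)) = (-4 + x)/(2*x))
F(t) = √(-3/2 + t) (F(t) = √(t + (½)*(-4 + 1)/1) = √(t + (½)*1*(-3)) = √(t - 3/2) = √(-3/2 + t))
((X*(-1) + F(-1))*(-67))*16 = ((-4*(-1) + √(-6 + 4*(-1))/2)*(-67))*16 = ((4 + √(-6 - 4)/2)*(-67))*16 = ((4 + √(-10)/2)*(-67))*16 = ((4 + (I*√10)/2)*(-67))*16 = ((4 + I*√10/2)*(-67))*16 = (-268 - 67*I*√10/2)*16 = -4288 - 536*I*√10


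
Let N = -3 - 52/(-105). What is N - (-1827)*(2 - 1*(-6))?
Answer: 1534417/105 ≈ 14614.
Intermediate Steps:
N = -263/105 (N = -3 - 52*(-1/105) = -3 + 52/105 = -263/105 ≈ -2.5048)
N - (-1827)*(2 - 1*(-6)) = -263/105 - (-1827)*(2 - 1*(-6)) = -263/105 - (-1827)*(2 + 6) = -263/105 - (-1827)*8 = -263/105 - 29*(-504) = -263/105 + 14616 = 1534417/105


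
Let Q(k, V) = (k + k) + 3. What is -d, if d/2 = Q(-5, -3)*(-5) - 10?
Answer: -50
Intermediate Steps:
Q(k, V) = 3 + 2*k (Q(k, V) = 2*k + 3 = 3 + 2*k)
d = 50 (d = 2*((3 + 2*(-5))*(-5) - 10) = 2*((3 - 10)*(-5) - 10) = 2*(-7*(-5) - 10) = 2*(35 - 10) = 2*25 = 50)
-d = -1*50 = -50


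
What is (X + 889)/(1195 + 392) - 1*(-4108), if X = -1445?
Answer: 6518840/1587 ≈ 4107.6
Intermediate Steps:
(X + 889)/(1195 + 392) - 1*(-4108) = (-1445 + 889)/(1195 + 392) - 1*(-4108) = -556/1587 + 4108 = 6518840/1587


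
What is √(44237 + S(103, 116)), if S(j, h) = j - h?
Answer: 8*√691 ≈ 210.29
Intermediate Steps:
√(44237 + S(103, 116)) = √(44237 + (103 - 1*116)) = √(44237 + (103 - 116)) = √(44237 - 13) = √44224 = 8*√691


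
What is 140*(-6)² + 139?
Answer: 5179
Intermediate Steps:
140*(-6)² + 139 = 140*36 + 139 = 5040 + 139 = 5179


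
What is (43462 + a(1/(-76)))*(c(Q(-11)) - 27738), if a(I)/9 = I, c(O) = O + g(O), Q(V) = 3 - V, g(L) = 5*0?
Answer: -22893806893/19 ≈ -1.2049e+9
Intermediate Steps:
g(L) = 0
c(O) = O (c(O) = O + 0 = O)
a(I) = 9*I
(43462 + a(1/(-76)))*(c(Q(-11)) - 27738) = (43462 + 9/(-76))*((3 - 1*(-11)) - 27738) = (43462 + 9*(-1/76))*((3 + 11) - 27738) = (43462 - 9/76)*(14 - 27738) = (3303103/76)*(-27724) = -22893806893/19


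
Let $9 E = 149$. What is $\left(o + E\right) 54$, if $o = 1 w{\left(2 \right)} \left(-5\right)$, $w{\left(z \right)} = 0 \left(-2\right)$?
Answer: $894$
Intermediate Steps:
$E = \frac{149}{9}$ ($E = \frac{1}{9} \cdot 149 = \frac{149}{9} \approx 16.556$)
$w{\left(z \right)} = 0$
$o = 0$ ($o = 1 \cdot 0 \left(-5\right) = 0 \left(-5\right) = 0$)
$\left(o + E\right) 54 = \left(0 + \frac{149}{9}\right) 54 = \frac{149}{9} \cdot 54 = 894$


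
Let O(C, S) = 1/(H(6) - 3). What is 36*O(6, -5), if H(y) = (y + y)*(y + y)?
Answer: 12/47 ≈ 0.25532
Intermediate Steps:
H(y) = 4*y**2 (H(y) = (2*y)*(2*y) = 4*y**2)
O(C, S) = 1/141 (O(C, S) = 1/(4*6**2 - 3) = 1/(4*36 - 3) = 1/(144 - 3) = 1/141)
36*O(6, -5) = 36*(1/141) = 12/47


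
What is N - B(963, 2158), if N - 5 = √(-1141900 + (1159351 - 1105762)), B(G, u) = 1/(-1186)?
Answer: 5931/1186 + I*√1088311 ≈ 5.0008 + 1043.2*I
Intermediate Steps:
B(G, u) = -1/1186
N = 5 + I*√1088311 (N = 5 + √(-1141900 + (1159351 - 1105762)) = 5 + √(-1141900 + 53589) = 5 + √(-1088311) = 5 + I*√1088311 ≈ 5.0 + 1043.2*I)
N - B(963, 2158) = (5 + I*√1088311) - 1*(-1/1186) = (5 + I*√1088311) + 1/1186 = 5931/1186 + I*√1088311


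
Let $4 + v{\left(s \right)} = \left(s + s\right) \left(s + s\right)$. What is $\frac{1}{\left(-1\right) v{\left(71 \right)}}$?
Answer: $- \frac{1}{20160} \approx -4.9603 \cdot 10^{-5}$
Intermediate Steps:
$v{\left(s \right)} = -4 + 4 s^{2}$ ($v{\left(s \right)} = -4 + \left(s + s\right) \left(s + s\right) = -4 + 2 s 2 s = -4 + 4 s^{2}$)
$\frac{1}{\left(-1\right) v{\left(71 \right)}} = \frac{1}{\left(-1\right) \left(-4 + 4 \cdot 71^{2}\right)} = \frac{1}{\left(-1\right) \left(-4 + 4 \cdot 5041\right)} = \frac{1}{\left(-1\right) \left(-4 + 20164\right)} = \frac{1}{\left(-1\right) 20160} = \frac{1}{-20160} = - \frac{1}{20160}$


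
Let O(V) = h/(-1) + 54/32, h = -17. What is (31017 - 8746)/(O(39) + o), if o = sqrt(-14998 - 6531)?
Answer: 106544464/5600825 - 5701376*I*sqrt(21529)/5600825 ≈ 19.023 - 149.36*I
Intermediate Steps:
o = I*sqrt(21529) (o = sqrt(-21529) = I*sqrt(21529) ≈ 146.73*I)
O(V) = 299/16 (O(V) = -17/(-1) + 54/32 = -17*(-1) + 54*(1/32) = 17 + 27/16 = 299/16)
(31017 - 8746)/(O(39) + o) = (31017 - 8746)/(299/16 + I*sqrt(21529)) = 22271/(299/16 + I*sqrt(21529))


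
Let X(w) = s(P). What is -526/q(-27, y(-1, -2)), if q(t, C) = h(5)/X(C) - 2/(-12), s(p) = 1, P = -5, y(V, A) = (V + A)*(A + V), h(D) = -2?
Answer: 3156/11 ≈ 286.91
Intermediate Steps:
y(V, A) = (A + V)² (y(V, A) = (A + V)*(A + V) = (A + V)²)
X(w) = 1
q(t, C) = -11/6 (q(t, C) = -2/1 - 2/(-12) = -2*1 - 2*(-1/12) = -2 + ⅙ = -11/6)
-526/q(-27, y(-1, -2)) = -526/(-11/6) = -526*(-6/11) = 3156/11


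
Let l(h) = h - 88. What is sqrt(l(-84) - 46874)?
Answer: I*sqrt(47046) ≈ 216.9*I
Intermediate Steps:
l(h) = -88 + h
sqrt(l(-84) - 46874) = sqrt((-88 - 84) - 46874) = sqrt(-172 - 46874) = sqrt(-47046) = I*sqrt(47046)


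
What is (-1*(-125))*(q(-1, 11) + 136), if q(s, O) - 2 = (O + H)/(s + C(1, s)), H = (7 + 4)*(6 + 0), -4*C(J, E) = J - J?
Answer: 7625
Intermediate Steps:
C(J, E) = 0 (C(J, E) = -(J - J)/4 = -¼*0 = 0)
H = 66 (H = 11*6 = 66)
q(s, O) = 2 + (66 + O)/s (q(s, O) = 2 + (O + 66)/(s + 0) = 2 + (66 + O)/s)
(-1*(-125))*(q(-1, 11) + 136) = (-1*(-125))*((66 + 11 + 2*(-1))/(-1) + 136) = 125*(-(66 + 11 - 2) + 136) = 125*(-1*75 + 136) = 125*(-75 + 136) = 125*61 = 7625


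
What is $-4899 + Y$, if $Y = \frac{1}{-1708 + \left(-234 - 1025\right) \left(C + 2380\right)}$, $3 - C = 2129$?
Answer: $- \frac{1574999107}{321494} \approx -4899.0$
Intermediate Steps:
$C = -2126$ ($C = 3 - 2129 = -2126$)
$Y = - \frac{1}{321494}$ ($Y = \frac{1}{-1708 + \left(-234 - 1025\right) \left(-2126 + 2380\right)} = \frac{1}{-1708 - 319786} = \frac{1}{-321494} = - \frac{1}{321494} \approx -3.1105 \cdot 10^{-6}$)
$-4899 + Y = -4899 - \frac{1}{321494} = - \frac{1574999107}{321494}$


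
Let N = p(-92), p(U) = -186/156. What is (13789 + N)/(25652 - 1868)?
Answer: 358483/618384 ≈ 0.57971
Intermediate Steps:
p(U) = -31/26 (p(U) = -186*1/156 = -31/26)
N = -31/26 ≈ -1.1923
(13789 + N)/(25652 - 1868) = (13789 - 31/26)/(25652 - 1868) = (358483/26)/23784 = (358483/26)*(1/23784) = 358483/618384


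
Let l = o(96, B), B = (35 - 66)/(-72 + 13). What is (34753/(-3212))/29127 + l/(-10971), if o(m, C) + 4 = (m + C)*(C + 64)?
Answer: -676132634783629/1190968502970708 ≈ -0.56772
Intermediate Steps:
B = 31/59 (B = -31/(-59) = -31*(-1/59) = 31/59 ≈ 0.52542)
o(m, C) = -4 + (64 + C)*(C + m) (o(m, C) = -4 + (m + C)*(C + 64) = -4 + (C + m)*(64 + C) = -4 + (64 + C)*(C + m))
l = 21666941/3481 (l = -4 + (31/59)² + 64*(31/59) + 64*96 + (31/59)*96 = -4 + 961/3481 + 1984/59 + 6144 + 2976/59 = 21666941/3481 ≈ 6224.3)
(34753/(-3212))/29127 + l/(-10971) = (34753/(-3212))/29127 + (21666941/3481)/(-10971) = (34753*(-1/3212))*(1/29127) + (21666941/3481)*(-1/10971) = -34753/3212*1/29127 - 21666941/38190051 = -34753/93555924 - 21666941/38190051 = -676132634783629/1190968502970708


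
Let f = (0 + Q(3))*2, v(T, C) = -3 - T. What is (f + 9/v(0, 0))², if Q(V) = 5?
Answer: 49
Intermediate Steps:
f = 10 (f = (0 + 5)*2 = 5*2 = 10)
(f + 9/v(0, 0))² = (10 + 9/(-3 - 1*0))² = (10 + 9/(-3 + 0))² = (10 + 9/(-3))² = (10 + 9*(-⅓))² = (10 - 3)² = 7² = 49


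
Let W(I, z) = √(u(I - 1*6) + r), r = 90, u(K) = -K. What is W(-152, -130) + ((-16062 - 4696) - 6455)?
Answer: -27213 + 2*√62 ≈ -27197.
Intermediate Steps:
W(I, z) = √(96 - I) (W(I, z) = √(-(I - 1*6) + 90) = √(-(I - 6) + 90) = √(-(-6 + I) + 90) = √((6 - I) + 90) = √(96 - I))
W(-152, -130) + ((-16062 - 4696) - 6455) = √(96 - 1*(-152)) + ((-16062 - 4696) - 6455) = √(96 + 152) + (-20758 - 6455) = √248 - 27213 = 2*√62 - 27213 = -27213 + 2*√62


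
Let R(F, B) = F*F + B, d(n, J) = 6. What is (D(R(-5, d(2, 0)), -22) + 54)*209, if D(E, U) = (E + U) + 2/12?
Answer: 79211/6 ≈ 13202.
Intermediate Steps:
R(F, B) = B + F² (R(F, B) = F² + B = B + F²)
D(E, U) = ⅙ + E + U (D(E, U) = (E + U) + 2*(1/12) = (E + U) + ⅙ = ⅙ + E + U)
(D(R(-5, d(2, 0)), -22) + 54)*209 = ((⅙ + (6 + (-5)²) - 22) + 54)*209 = ((⅙ + (6 + 25) - 22) + 54)*209 = ((⅙ + 31 - 22) + 54)*209 = (55/6 + 54)*209 = (379/6)*209 = 79211/6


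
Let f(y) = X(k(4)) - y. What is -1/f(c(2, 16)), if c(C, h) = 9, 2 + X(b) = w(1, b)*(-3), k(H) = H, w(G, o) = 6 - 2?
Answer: 1/23 ≈ 0.043478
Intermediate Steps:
w(G, o) = 4
X(b) = -14 (X(b) = -2 + 4*(-3) = -2 - 12 = -14)
f(y) = -14 - y
-1/f(c(2, 16)) = -1/(-14 - 1*9) = -1/(-14 - 9) = -1/(-23) = -1*(-1/23) = 1/23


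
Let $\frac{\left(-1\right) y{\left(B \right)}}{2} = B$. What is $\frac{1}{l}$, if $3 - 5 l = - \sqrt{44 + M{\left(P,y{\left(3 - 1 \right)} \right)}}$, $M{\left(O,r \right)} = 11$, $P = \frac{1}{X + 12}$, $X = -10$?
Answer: $- \frac{15}{46} + \frac{5 \sqrt{55}}{46} \approx 0.48002$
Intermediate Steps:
$y{\left(B \right)} = - 2 B$
$P = \frac{1}{2}$ ($P = \frac{1}{-10 + 12} = \frac{1}{2} \approx 0.5$)
$l = \frac{3}{5} + \frac{\sqrt{55}}{5}$ ($l = \frac{3}{5} - \frac{\left(-1\right) \sqrt{44 + 11}}{5} = \frac{3}{5} - \frac{\left(-1\right) \sqrt{55}}{5} = \frac{3}{5} + \frac{\sqrt{55}}{5} \approx 2.0832$)
$\frac{1}{l} = \frac{1}{\frac{3}{5} + \frac{\sqrt{55}}{5}}$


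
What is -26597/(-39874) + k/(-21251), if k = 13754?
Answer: 16785851/847362374 ≈ 0.019810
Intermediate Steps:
-26597/(-39874) + k/(-21251) = -26597/(-39874) + 13754/(-21251) = -26597*(-1/39874) + 13754*(-1/21251) = 26597/39874 - 13754/21251 = 16785851/847362374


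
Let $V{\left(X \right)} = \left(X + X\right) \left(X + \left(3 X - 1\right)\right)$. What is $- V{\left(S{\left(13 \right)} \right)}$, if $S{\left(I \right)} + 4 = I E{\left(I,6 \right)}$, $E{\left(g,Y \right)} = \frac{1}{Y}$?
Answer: $- \frac{275}{9} \approx -30.556$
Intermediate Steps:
$S{\left(I \right)} = -4 + \frac{I}{6}$
$V{\left(X \right)} = 2 X \left(-1 + 4 X\right)$ ($V{\left(X \right)} = 2 X \left(X + \left(-1 + 3 X\right)\right) = 2 X \left(-1 + 4 X\right)$)
$- V{\left(S{\left(13 \right)} \right)} = - 2 \left(-4 + \frac{1}{6} \cdot 13\right) \left(-1 + 4 \left(-4 + \frac{1}{6} \cdot 13\right)\right) = - 2 \left(-4 + \frac{13}{6}\right) \left(-1 + 4 \left(-4 + \frac{13}{6}\right)\right) = - \frac{2 \left(-11\right) \left(-1 + 4 \left(- \frac{11}{6}\right)\right)}{6} = - \frac{2 \left(-11\right) \left(-1 - \frac{22}{3}\right)}{6} = - \frac{2 \left(-11\right) \left(-25\right)}{6 \cdot 3} = \left(-1\right) \frac{275}{9} = - \frac{275}{9}$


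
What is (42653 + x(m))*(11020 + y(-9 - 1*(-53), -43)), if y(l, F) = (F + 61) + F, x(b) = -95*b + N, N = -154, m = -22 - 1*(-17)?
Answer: 472499130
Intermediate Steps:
m = -5 (m = -22 + 17 = -5)
x(b) = -154 - 95*b (x(b) = -95*b - 154 = -154 - 95*b)
y(l, F) = 61 + 2*F (y(l, F) = (61 + F) + F = 61 + 2*F)
(42653 + x(m))*(11020 + y(-9 - 1*(-53), -43)) = (42653 + (-154 - 95*(-5)))*(11020 + (61 + 2*(-43))) = (42653 + (-154 + 475))*(11020 + (61 - 86)) = (42653 + 321)*(11020 - 25) = 42974*10995 = 472499130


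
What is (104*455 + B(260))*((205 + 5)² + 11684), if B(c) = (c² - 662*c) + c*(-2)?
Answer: -3219852480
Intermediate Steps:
B(c) = c² - 664*c (B(c) = (c² - 662*c) - 2*c = c² - 664*c)
(104*455 + B(260))*((205 + 5)² + 11684) = (104*455 + 260*(-664 + 260))*((205 + 5)² + 11684) = (47320 + 260*(-404))*(210² + 11684) = (47320 - 105040)*(44100 + 11684) = -57720*55784 = -3219852480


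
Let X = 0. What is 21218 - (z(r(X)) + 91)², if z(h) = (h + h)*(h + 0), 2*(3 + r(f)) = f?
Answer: 9337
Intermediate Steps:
r(f) = -3 + f/2
z(h) = 2*h² (z(h) = (2*h)*h = 2*h²)
21218 - (z(r(X)) + 91)² = 21218 - (2*(-3 + (½)*0)² + 91)² = 21218 - (2*(-3 + 0)² + 91)² = 21218 - (2*(-3)² + 91)² = 21218 - (2*9 + 91)² = 21218 - (18 + 91)² = 21218 - 1*109² = 21218 - 1*11881 = 21218 - 11881 = 9337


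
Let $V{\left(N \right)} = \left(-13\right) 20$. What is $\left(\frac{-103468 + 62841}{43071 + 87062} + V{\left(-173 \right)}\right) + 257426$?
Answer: $\frac{33465742451}{130133} \approx 2.5717 \cdot 10^{5}$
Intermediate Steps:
$V{\left(N \right)} = -260$
$\left(\frac{-103468 + 62841}{43071 + 87062} + V{\left(-173 \right)}\right) + 257426 = \left(\frac{-103468 + 62841}{43071 + 87062} - 260\right) + 257426 = \left(- \frac{40627}{130133} - 260\right) + 257426 = - \frac{33875207}{130133} + 257426 = \frac{33465742451}{130133}$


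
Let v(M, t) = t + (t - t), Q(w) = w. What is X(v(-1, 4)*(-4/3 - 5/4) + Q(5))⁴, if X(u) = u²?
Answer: 4294967296/6561 ≈ 6.5462e+5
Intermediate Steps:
v(M, t) = t (v(M, t) = t + 0 = t)
X(v(-1, 4)*(-4/3 - 5/4) + Q(5))⁴ = ((4*(-4/3 - 5/4) + 5)²)⁴ = ((4*(-31/12) + 5)²)⁴ = ((-31/3 + 5)²)⁴ = ((-16/3)²)⁴ = (256/9)⁴ = 4294967296/6561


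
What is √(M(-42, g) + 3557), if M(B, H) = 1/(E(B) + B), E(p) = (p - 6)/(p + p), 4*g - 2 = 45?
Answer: √299141670/290 ≈ 59.640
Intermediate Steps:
g = 47/4 (g = ½ + (¼)*45 = ½ + 45/4 = 47/4 ≈ 11.750)
E(p) = (-6 + p)/(2*p) (E(p) = (-6 + p)/((2*p)) = (-6 + p)*(1/(2*p)) = (-6 + p)/(2*p))
M(B, H) = 1/(B + (-6 + B)/(2*B)) (M(B, H) = 1/((-6 + B)/(2*B) + B) = 1/(B + (-6 + B)/(2*B)))
√(M(-42, g) + 3557) = √(2*(-42)/(-6 - 42 + 2*(-42)²) + 3557) = √(2*(-42)/(-6 - 42 + 2*1764) + 3557) = √(2*(-42)/(-6 - 42 + 3528) + 3557) = √(2*(-42)/3480 + 3557) = √(2*(-42)*(1/3480) + 3557) = √(-7/290 + 3557) = √(1031523/290) = √299141670/290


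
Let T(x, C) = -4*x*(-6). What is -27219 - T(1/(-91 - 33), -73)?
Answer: -843783/31 ≈ -27219.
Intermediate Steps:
T(x, C) = 24*x
-27219 - T(1/(-91 - 33), -73) = -27219 - 24/(-91 - 33) = -27219 - 24/(-124) = -27219 - 24*(-1)/124 = -27219 - 1*(-6/31) = -27219 + 6/31 = -843783/31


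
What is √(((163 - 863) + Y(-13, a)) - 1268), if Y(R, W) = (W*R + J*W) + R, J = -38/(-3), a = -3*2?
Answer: I*√1979 ≈ 44.486*I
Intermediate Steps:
a = -6
J = 38/3 (J = -38*(-⅓) = 38/3 ≈ 12.667)
Y(R, W) = R + 38*W/3 + R*W (Y(R, W) = (W*R + 38*W/3) + R = (R*W + 38*W/3) + R = (38*W/3 + R*W) + R = R + 38*W/3 + R*W)
√(((163 - 863) + Y(-13, a)) - 1268) = √(((163 - 863) + (-13 + (38/3)*(-6) - 13*(-6))) - 1268) = √((-700 + (-13 - 76 + 78)) - 1268) = √((-700 - 11) - 1268) = √(-711 - 1268) = √(-1979) = I*√1979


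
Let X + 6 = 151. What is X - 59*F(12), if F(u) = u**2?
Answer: -8351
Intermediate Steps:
X = 145 (X = -6 + 151 = 145)
X - 59*F(12) = 145 - 59*12**2 = 145 - 59*144 = 145 - 8496 = -8351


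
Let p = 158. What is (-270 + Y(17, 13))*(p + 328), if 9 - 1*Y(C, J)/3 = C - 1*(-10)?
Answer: -157464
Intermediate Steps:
Y(C, J) = -3 - 3*C (Y(C, J) = 27 - 3*(C - 1*(-10)) = 27 - 3*(C + 10) = 27 - 3*(10 + C) = 27 + (-30 - 3*C) = -3 - 3*C)
(-270 + Y(17, 13))*(p + 328) = (-270 + (-3 - 3*17))*(158 + 328) = (-270 + (-3 - 51))*486 = (-270 - 54)*486 = -324*486 = -157464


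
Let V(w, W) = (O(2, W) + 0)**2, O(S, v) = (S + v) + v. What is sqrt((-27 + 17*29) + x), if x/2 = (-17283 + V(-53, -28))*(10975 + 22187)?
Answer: 7*I*sqrt(19446458) ≈ 30869.0*I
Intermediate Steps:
O(S, v) = S + 2*v
V(w, W) = (2 + 2*W)**2 (V(w, W) = ((2 + 2*W) + 0)**2 = (2 + 2*W)**2)
x = -952876908 (x = 2*((-17283 + 4*(1 - 28)**2)*(10975 + 22187)) = 2*((-17283 + 4*(-27)**2)*33162) = 2*((-17283 + 4*729)*33162) = 2*((-17283 + 2916)*33162) = 2*(-14367*33162) = 2*(-476438454) = -952876908)
sqrt((-27 + 17*29) + x) = sqrt((-27 + 17*29) - 952876908) = sqrt((-27 + 493) - 952876908) = sqrt(466 - 952876908) = sqrt(-952876442) = 7*I*sqrt(19446458)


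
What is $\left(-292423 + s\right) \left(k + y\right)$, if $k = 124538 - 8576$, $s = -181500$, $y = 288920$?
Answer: $-191882892086$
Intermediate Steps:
$k = 115962$ ($k = 124538 - 8576 = 115962$)
$\left(-292423 + s\right) \left(k + y\right) = \left(-292423 - 181500\right) \left(115962 + 288920\right) = \left(-473923\right) 404882 = -191882892086$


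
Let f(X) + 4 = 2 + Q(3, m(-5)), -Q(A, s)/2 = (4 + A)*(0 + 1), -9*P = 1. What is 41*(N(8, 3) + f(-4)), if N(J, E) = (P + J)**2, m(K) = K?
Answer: 153545/81 ≈ 1895.6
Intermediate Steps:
P = -1/9 (P = -1/9*1 = -1/9 ≈ -0.11111)
Q(A, s) = -8 - 2*A (Q(A, s) = -2*(4 + A)*(0 + 1) = -2*(4 + A) = -8 - 2*A)
N(J, E) = (-1/9 + J)**2
f(X) = -16 (f(X) = -4 + (2 + (-8 - 2*3)) = -4 + (2 + (-8 - 6)) = -4 + (2 - 14) = -4 - 12 = -16)
41*(N(8, 3) + f(-4)) = 41*((-1 + 9*8)**2/81 - 16) = 41*((-1 + 72)**2/81 - 16) = 41*((1/81)*71**2 - 16) = 41*((1/81)*5041 - 16) = 41*(5041/81 - 16) = 41*(3745/81) = 153545/81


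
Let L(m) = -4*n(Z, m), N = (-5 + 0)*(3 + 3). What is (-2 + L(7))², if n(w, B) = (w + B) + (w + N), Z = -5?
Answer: 16900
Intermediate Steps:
N = -30 (N = -5*6 = -30)
n(w, B) = -30 + B + 2*w (n(w, B) = (w + B) + (w - 30) = (B + w) + (-30 + w) = -30 + B + 2*w)
L(m) = 160 - 4*m (L(m) = -4*(-30 + m + 2*(-5)) = -4*(-30 + m - 10) = -4*(-40 + m) = 160 - 4*m)
(-2 + L(7))² = (-2 + (160 - 4*7))² = (-2 + (160 - 28))² = (-2 + 132)² = 130² = 16900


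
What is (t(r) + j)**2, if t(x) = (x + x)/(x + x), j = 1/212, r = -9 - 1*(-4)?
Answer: 45369/44944 ≈ 1.0095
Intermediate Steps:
r = -5 (r = -9 + 4 = -5)
j = 1/212 ≈ 0.0047170
t(x) = 1 (t(x) = (2*x)/((2*x)) = (2*x)*(1/(2*x)) = 1)
(t(r) + j)**2 = (1 + 1/212)**2 = (213/212)**2 = 45369/44944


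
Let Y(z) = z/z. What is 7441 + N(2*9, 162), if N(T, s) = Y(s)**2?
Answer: 7442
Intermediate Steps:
Y(z) = 1
N(T, s) = 1 (N(T, s) = 1**2 = 1)
7441 + N(2*9, 162) = 7441 + 1 = 7442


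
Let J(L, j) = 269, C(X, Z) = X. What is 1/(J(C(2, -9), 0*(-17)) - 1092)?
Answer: -1/823 ≈ -0.0012151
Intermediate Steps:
1/(J(C(2, -9), 0*(-17)) - 1092) = 1/(269 - 1092) = 1/(-823) = -1/823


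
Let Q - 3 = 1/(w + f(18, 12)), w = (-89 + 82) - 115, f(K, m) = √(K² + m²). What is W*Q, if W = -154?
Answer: -1660351/3604 + 231*√13/3604 ≈ -460.47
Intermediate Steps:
w = -122 (w = -7 - 115 = -122)
Q = 3 + 1/(-122 + 6*√13) (Q = 3 + 1/(-122 + √(18² + 12²)) = 3 + 1/(-122 + √(324 + 144)) = 3 + 1/(-122 + √468) = 3 + 1/(-122 + 6*√13) ≈ 2.9900)
W*Q = -154*(21563/7208 - 3*√13/7208) = -1660351/3604 + 231*√13/3604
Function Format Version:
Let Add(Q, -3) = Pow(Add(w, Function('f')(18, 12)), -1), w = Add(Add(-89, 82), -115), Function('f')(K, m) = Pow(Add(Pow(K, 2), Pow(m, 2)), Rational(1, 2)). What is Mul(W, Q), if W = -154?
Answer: Add(Rational(-1660351, 3604), Mul(Rational(231, 3604), Pow(13, Rational(1, 2)))) ≈ -460.47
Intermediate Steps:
w = -122 (w = Add(-7, -115) = -122)
Q = Add(3, Pow(Add(-122, Mul(6, Pow(13, Rational(1, 2)))), -1)) (Q = Add(3, Pow(Add(-122, Pow(Add(Pow(18, 2), Pow(12, 2)), Rational(1, 2))), -1)) = Add(3, Pow(Add(-122, Pow(Add(324, 144), Rational(1, 2))), -1)) = Add(3, Pow(Add(-122, Pow(468, Rational(1, 2))), -1)) = Add(3, Pow(Add(-122, Mul(6, Pow(13, Rational(1, 2)))), -1)) ≈ 2.9900)
Mul(W, Q) = Mul(-154, Add(Rational(21563, 7208), Mul(Rational(-3, 7208), Pow(13, Rational(1, 2))))) = Add(Rational(-1660351, 3604), Mul(Rational(231, 3604), Pow(13, Rational(1, 2))))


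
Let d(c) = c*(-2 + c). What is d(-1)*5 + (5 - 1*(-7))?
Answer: 27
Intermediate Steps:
d(-1)*5 + (5 - 1*(-7)) = -(-2 - 1)*5 + (5 - 1*(-7)) = -1*(-3)*5 + (5 + 7) = 3*5 + 12 = 15 + 12 = 27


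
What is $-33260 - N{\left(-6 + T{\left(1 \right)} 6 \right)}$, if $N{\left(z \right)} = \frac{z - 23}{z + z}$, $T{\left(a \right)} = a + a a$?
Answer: $- \frac{399103}{12} \approx -33259.0$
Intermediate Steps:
$T{\left(a \right)} = a + a^{2}$
$N{\left(z \right)} = \frac{-23 + z}{2 z}$
$-33260 - N{\left(-6 + T{\left(1 \right)} 6 \right)} = -33260 - \frac{-23 - \left(6 - 1 \left(1 + 1\right) 6\right)}{2 \left(-6 + 1 \left(1 + 1\right) 6\right)} = -33260 - \frac{-23 - \left(6 - 1 \cdot 2 \cdot 6\right)}{2 \left(-6 + 1 \cdot 2 \cdot 6\right)} = -33260 - \frac{-23 + \left(-6 + 2 \cdot 6\right)}{2 \left(-6 + 2 \cdot 6\right)} = -33260 - \frac{-23 + \left(-6 + 12\right)}{2 \left(-6 + 12\right)} = -33260 - \frac{-23 + 6}{2 \cdot 6} = -33260 - \frac{1}{2} \cdot \frac{1}{6} \left(-17\right) = -33260 - - \frac{17}{12} = -33260 + \frac{17}{12} = - \frac{399103}{12}$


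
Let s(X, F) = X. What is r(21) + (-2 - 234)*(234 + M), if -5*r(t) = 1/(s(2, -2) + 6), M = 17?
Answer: -2369441/40 ≈ -59236.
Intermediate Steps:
r(t) = -1/40 (r(t) = -1/(5*(2 + 6)) = -⅕/8 = -⅕*⅛ = -1/40)
r(21) + (-2 - 234)*(234 + M) = -1/40 + (-2 - 234)*(234 + 17) = -1/40 - 236*251 = -1/40 - 59236 = -2369441/40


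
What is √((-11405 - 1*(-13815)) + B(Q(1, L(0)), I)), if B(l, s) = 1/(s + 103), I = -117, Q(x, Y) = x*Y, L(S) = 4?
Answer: √472346/14 ≈ 49.091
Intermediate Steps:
Q(x, Y) = Y*x
B(l, s) = 1/(103 + s)
√((-11405 - 1*(-13815)) + B(Q(1, L(0)), I)) = √((-11405 - 1*(-13815)) + 1/(103 - 117)) = √((-11405 + 13815) + 1/(-14)) = √(2410 - 1/14) = √(33739/14) = √472346/14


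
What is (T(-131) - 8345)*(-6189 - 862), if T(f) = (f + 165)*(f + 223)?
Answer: 36785067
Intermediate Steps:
T(f) = (165 + f)*(223 + f)
(T(-131) - 8345)*(-6189 - 862) = ((36795 + (-131)**2 + 388*(-131)) - 8345)*(-6189 - 862) = ((36795 + 17161 - 50828) - 8345)*(-7051) = (3128 - 8345)*(-7051) = -5217*(-7051) = 36785067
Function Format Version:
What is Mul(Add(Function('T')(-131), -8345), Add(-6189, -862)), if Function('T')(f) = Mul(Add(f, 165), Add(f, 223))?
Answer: 36785067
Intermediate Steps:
Function('T')(f) = Mul(Add(165, f), Add(223, f))
Mul(Add(Function('T')(-131), -8345), Add(-6189, -862)) = Mul(Add(Add(36795, Pow(-131, 2), Mul(388, -131)), -8345), Add(-6189, -862)) = Mul(Add(Add(36795, 17161, -50828), -8345), -7051) = Mul(Add(3128, -8345), -7051) = Mul(-5217, -7051) = 36785067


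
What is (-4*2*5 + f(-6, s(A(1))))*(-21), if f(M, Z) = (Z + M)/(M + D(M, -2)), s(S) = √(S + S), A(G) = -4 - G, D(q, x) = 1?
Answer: 4074/5 + 21*I*√10/5 ≈ 814.8 + 13.282*I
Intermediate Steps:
s(S) = √2*√S (s(S) = √(2*S) = √2*√S)
f(M, Z) = (M + Z)/(1 + M) (f(M, Z) = (Z + M)/(M + 1) = (M + Z)/(1 + M))
(-4*2*5 + f(-6, s(A(1))))*(-21) = (-4*2*5 + (-6 + √2*√(-4 - 1*1))/(1 - 6))*(-21) = (-8*5 + (-6 + √2*√(-4 - 1))/(-5))*(-21) = (-40 - (-6 + √2*√(-5))/5)*(-21) = (-40 - (-6 + √2*(I*√5))/5)*(-21) = (-40 - (-6 + I*√10)/5)*(-21) = (-40 + (6/5 - I*√10/5))*(-21) = (-194/5 - I*√10/5)*(-21) = 4074/5 + 21*I*√10/5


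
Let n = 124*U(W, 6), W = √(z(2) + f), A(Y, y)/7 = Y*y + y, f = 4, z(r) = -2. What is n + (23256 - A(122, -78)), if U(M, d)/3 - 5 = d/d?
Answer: 92646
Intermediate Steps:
A(Y, y) = 7*y + 7*Y*y (A(Y, y) = 7*(Y*y + y) = 7*(y + Y*y) = 7*y + 7*Y*y)
W = √2 (W = √(-2 + 4) = √2 ≈ 1.4142)
U(M, d) = 18 (U(M, d) = 15 + 3*(d/d) = 15 + 3*1 = 15 + 3 = 18)
n = 2232 (n = 124*18 = 2232)
n + (23256 - A(122, -78)) = 2232 + (23256 - 7*(-78)*(1 + 122)) = 2232 + (23256 - 7*(-78)*123) = 2232 + (23256 - 1*(-67158)) = 2232 + (23256 + 67158) = 2232 + 90414 = 92646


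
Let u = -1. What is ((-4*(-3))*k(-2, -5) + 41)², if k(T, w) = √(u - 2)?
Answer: 1249 + 984*I*√3 ≈ 1249.0 + 1704.3*I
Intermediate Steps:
k(T, w) = I*√3 (k(T, w) = √(-1 - 2) = √(-3) = I*√3)
((-4*(-3))*k(-2, -5) + 41)² = ((-4*(-3))*(I*√3) + 41)² = (12*(I*√3) + 41)² = (12*I*√3 + 41)² = (41 + 12*I*√3)²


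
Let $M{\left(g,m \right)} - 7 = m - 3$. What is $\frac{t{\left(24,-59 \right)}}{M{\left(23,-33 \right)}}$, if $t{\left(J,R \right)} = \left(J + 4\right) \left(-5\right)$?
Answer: $\frac{140}{29} \approx 4.8276$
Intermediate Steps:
$M{\left(g,m \right)} = 4 + m$ ($M{\left(g,m \right)} = 7 + \left(m - 3\right) = 7 + \left(-3 + m\right) = 4 + m$)
$t{\left(J,R \right)} = -20 - 5 J$ ($t{\left(J,R \right)} = \left(4 + J\right) \left(-5\right) = -20 - 5 J$)
$\frac{t{\left(24,-59 \right)}}{M{\left(23,-33 \right)}} = \frac{-20 - 120}{4 - 33} = \frac{-20 - 120}{-29} = \left(-140\right) \left(- \frac{1}{29}\right) = \frac{140}{29}$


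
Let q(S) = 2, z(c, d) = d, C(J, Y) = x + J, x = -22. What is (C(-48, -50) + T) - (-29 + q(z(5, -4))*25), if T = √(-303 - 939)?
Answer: -91 + 3*I*√138 ≈ -91.0 + 35.242*I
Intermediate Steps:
C(J, Y) = -22 + J
T = 3*I*√138 (T = √(-1242) = 3*I*√138 ≈ 35.242*I)
(C(-48, -50) + T) - (-29 + q(z(5, -4))*25) = ((-22 - 48) + 3*I*√138) - (-29 + 2*25) = (-70 + 3*I*√138) - (-29 + 50) = (-70 + 3*I*√138) - 1*21 = (-70 + 3*I*√138) - 21 = -91 + 3*I*√138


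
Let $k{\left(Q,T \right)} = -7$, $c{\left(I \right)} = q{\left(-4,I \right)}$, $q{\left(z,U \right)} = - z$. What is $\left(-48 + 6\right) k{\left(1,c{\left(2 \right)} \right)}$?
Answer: $294$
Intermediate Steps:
$c{\left(I \right)} = 4$ ($c{\left(I \right)} = \left(-1\right) \left(-4\right) = 4$)
$\left(-48 + 6\right) k{\left(1,c{\left(2 \right)} \right)} = \left(-48 + 6\right) \left(-7\right) = \left(-42\right) \left(-7\right) = 294$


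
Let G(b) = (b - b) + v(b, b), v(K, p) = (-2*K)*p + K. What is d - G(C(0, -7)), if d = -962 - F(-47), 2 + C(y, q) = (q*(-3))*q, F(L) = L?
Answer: 43636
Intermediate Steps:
v(K, p) = K - 2*K*p (v(K, p) = -2*K*p + K = K - 2*K*p)
C(y, q) = -2 - 3*q² (C(y, q) = -2 + (q*(-3))*q = -2 + (-3*q)*q = -2 - 3*q²)
d = -915 (d = -962 - 1*(-47) = -962 + 47 = -915)
G(b) = b*(1 - 2*b) (G(b) = (b - b) + b*(1 - 2*b) = 0 + b*(1 - 2*b) = b*(1 - 2*b))
d - G(C(0, -7)) = -915 - (-2 - 3*(-7)²)*(1 - 2*(-2 - 3*(-7)²)) = -915 - (-2 - 3*49)*(1 - 2*(-2 - 3*49)) = -915 - (-2 - 147)*(1 - 2*(-2 - 147)) = -915 - (-149)*(1 - 2*(-149)) = -915 - (-149)*(1 + 298) = -915 - (-149)*299 = -915 - 1*(-44551) = -915 + 44551 = 43636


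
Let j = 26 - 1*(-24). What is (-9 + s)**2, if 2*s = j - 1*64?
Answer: 256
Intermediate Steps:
j = 50 (j = 26 + 24 = 50)
s = -7 (s = (50 - 1*64)/2 = (50 - 64)/2 = (1/2)*(-14) = -7)
(-9 + s)**2 = (-9 - 7)**2 = (-16)**2 = 256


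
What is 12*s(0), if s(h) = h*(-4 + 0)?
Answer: 0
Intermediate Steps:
s(h) = -4*h (s(h) = h*(-4) = -4*h)
12*s(0) = 12*(-4*0) = 12*0 = 0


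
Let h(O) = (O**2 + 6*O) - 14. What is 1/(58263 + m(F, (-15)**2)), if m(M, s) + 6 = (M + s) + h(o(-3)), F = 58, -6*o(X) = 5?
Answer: 36/2106781 ≈ 1.7088e-5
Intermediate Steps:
o(X) = -5/6 (o(X) = -1/6*5 = -5/6)
h(O) = -14 + O**2 + 6*O
m(M, s) = -875/36 + M + s (m(M, s) = -6 + ((M + s) + (-14 + (-5/6)**2 + 6*(-5/6))) = -6 + ((M + s) + (-14 + 25/36 - 5)) = -6 + ((M + s) - 659/36) = -6 + (-659/36 + M + s) = -875/36 + M + s)
1/(58263 + m(F, (-15)**2)) = 1/(58263 + (-875/36 + 58 + (-15)**2)) = 1/(58263 + (-875/36 + 58 + 225)) = 1/(58263 + 9313/36) = 1/(2106781/36) = 36/2106781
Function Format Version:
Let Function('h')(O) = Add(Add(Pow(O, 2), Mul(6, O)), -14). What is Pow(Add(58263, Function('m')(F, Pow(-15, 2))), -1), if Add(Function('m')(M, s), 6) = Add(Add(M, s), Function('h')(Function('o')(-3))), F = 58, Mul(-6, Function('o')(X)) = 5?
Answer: Rational(36, 2106781) ≈ 1.7088e-5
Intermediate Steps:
Function('o')(X) = Rational(-5, 6) (Function('o')(X) = Mul(Rational(-1, 6), 5) = Rational(-5, 6))
Function('h')(O) = Add(-14, Pow(O, 2), Mul(6, O))
Function('m')(M, s) = Add(Rational(-875, 36), M, s) (Function('m')(M, s) = Add(-6, Add(Add(M, s), Add(-14, Pow(Rational(-5, 6), 2), Mul(6, Rational(-5, 6))))) = Add(-6, Add(Add(M, s), Add(-14, Rational(25, 36), -5))) = Add(-6, Add(Add(M, s), Rational(-659, 36))) = Add(-6, Add(Rational(-659, 36), M, s)) = Add(Rational(-875, 36), M, s))
Pow(Add(58263, Function('m')(F, Pow(-15, 2))), -1) = Pow(Add(58263, Add(Rational(-875, 36), 58, Pow(-15, 2))), -1) = Pow(Add(58263, Add(Rational(-875, 36), 58, 225)), -1) = Pow(Add(58263, Rational(9313, 36)), -1) = Pow(Rational(2106781, 36), -1) = Rational(36, 2106781)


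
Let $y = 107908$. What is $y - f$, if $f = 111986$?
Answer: $-4078$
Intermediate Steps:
$y - f = 107908 - 111986 = -4078$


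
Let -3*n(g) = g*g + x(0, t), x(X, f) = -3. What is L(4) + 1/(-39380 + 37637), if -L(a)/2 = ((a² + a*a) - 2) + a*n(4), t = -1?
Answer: -14719/581 ≈ -25.334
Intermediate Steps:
n(g) = 1 - g²/3 (n(g) = -(g*g - 3)/3 = -(g² - 3)/3 = -(-3 + g²)/3 = 1 - g²/3)
L(a) = 4 - 4*a² + 26*a/3 (L(a) = -2*(((a² + a*a) - 2) + a*(1 - ⅓*4²)) = -2*(((a² + a²) - 2) + a*(1 - ⅓*16)) = -2*((2*a² - 2) + a*(1 - 16/3)) = -2*((-2 + 2*a²) + a*(-13/3)) = -2*((-2 + 2*a²) - 13*a/3) = -2*(-2 + 2*a² - 13*a/3) = 4 - 4*a² + 26*a/3)
L(4) + 1/(-39380 + 37637) = (4 - 4*4² + (26/3)*4) + 1/(-39380 + 37637) = (4 - 4*16 + 104/3) + 1/(-1743) = (4 - 64 + 104/3) - 1/1743 = -76/3 - 1/1743 = -14719/581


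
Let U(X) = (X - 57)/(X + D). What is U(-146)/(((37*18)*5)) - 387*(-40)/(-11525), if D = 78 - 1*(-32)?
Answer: -74136113/55264680 ≈ -1.3415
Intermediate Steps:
D = 110 (D = 78 + 32 = 110)
U(X) = (-57 + X)/(110 + X) (U(X) = (X - 57)/(X + 110) = (-57 + X)/(110 + X))
U(-146)/(((37*18)*5)) - 387*(-40)/(-11525) = ((-57 - 146)/(110 - 146))/(((37*18)*5)) - 387*(-40)/(-11525) = (-203/(-36))/((666*5)) + 15480*(-1/11525) = -1/36*(-203)/3330 - 3096/2305 = (203/36)*(1/3330) - 3096/2305 = 203/119880 - 3096/2305 = -74136113/55264680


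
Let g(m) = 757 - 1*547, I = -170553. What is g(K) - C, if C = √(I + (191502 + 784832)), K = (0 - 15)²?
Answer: 210 - √805781 ≈ -687.65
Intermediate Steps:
K = 225 (K = (-15)² = 225)
C = √805781 (C = √(-170553 + (191502 + 784832)) = √(-170553 + 976334) = √805781 ≈ 897.65)
g(m) = 210 (g(m) = 757 - 547 = 210)
g(K) - C = 210 - √805781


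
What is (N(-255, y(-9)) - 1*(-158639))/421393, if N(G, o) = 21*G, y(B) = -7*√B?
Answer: 153284/421393 ≈ 0.36376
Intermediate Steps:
(N(-255, y(-9)) - 1*(-158639))/421393 = (21*(-255) - 1*(-158639))/421393 = (-5355 + 158639)*(1/421393) = 153284*(1/421393) = 153284/421393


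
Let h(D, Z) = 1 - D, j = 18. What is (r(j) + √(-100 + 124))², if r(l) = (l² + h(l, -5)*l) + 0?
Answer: 348 + 72*√6 ≈ 524.36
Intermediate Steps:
r(l) = l² + l*(1 - l) (r(l) = (l² + (1 - l)*l) + 0 = (l² + l*(1 - l)) + 0 = l² + l*(1 - l))
(r(j) + √(-100 + 124))² = (18 + √(-100 + 124))² = (18 + √24)² = (18 + 2*√6)²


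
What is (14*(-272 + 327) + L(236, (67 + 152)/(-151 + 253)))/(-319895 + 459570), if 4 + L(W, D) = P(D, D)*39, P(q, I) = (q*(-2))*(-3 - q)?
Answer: 940973/80732150 ≈ 0.011655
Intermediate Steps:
P(q, I) = -2*q*(-3 - q) (P(q, I) = (-2*q)*(-3 - q) = -2*q*(-3 - q))
L(W, D) = -4 + 78*D*(3 + D) (L(W, D) = -4 + (2*D*(3 + D))*39 = -4 + 78*D*(3 + D))
(14*(-272 + 327) + L(236, (67 + 152)/(-151 + 253)))/(-319895 + 459570) = (14*(-272 + 327) + (-4 + 78*((67 + 152)/(-151 + 253))*(3 + (67 + 152)/(-151 + 253))))/(-319895 + 459570) = (14*55 + (-4 + 78*(219/102)*(3 + 219/102)))/139675 = (770 + (-4 + 78*(219*(1/102))*(3 + 219*(1/102))))*(1/139675) = (770 + (-4 + 78*(73/34)*(3 + 73/34)))*(1/139675) = (770 + (-4 + 78*(73/34)*(175/34)))*(1/139675) = (770 + (-4 + 498225/578))*(1/139675) = (770 + 495913/578)*(1/139675) = (940973/578)*(1/139675) = 940973/80732150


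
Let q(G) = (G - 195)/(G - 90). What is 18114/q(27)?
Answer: 27171/4 ≈ 6792.8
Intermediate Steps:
q(G) = (-195 + G)/(-90 + G)
18114/q(27) = 18114/(((-195 + 27)/(-90 + 27))) = 18114/((-168/(-63))) = 18114/((-1/63*(-168))) = 18114/(8/3) = 18114*(3/8) = 27171/4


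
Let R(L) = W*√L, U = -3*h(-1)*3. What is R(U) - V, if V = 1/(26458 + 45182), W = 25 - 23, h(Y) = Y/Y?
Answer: -1/71640 + 6*I ≈ -1.3959e-5 + 6.0*I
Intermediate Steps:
h(Y) = 1
W = 2
U = -9 (U = -3*1*3 = -3*3 = -9)
R(L) = 2*√L
V = 1/71640 ≈ 1.3959e-5
R(U) - V = 2*√(-9) - 1*1/71640 = 2*(3*I) - 1/71640 = 6*I - 1/71640 = -1/71640 + 6*I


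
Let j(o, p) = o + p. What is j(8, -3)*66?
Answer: 330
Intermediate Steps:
j(8, -3)*66 = (8 - 3)*66 = 5*66 = 330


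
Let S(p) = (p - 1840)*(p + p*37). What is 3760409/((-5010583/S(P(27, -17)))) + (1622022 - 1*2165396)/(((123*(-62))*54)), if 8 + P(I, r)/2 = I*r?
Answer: -76231167360645514223/1031689060866 ≈ -7.3890e+7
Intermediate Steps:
P(I, r) = -16 + 2*I*r (P(I, r) = -16 + 2*(I*r) = -16 + 2*I*r)
S(p) = 38*p*(-1840 + p) (S(p) = (-1840 + p)*(p + 37*p) = (-1840 + p)*(38*p) = 38*p*(-1840 + p))
3760409/((-5010583/S(P(27, -17)))) + (1622022 - 1*2165396)/(((123*(-62))*54)) = 3760409/((-5010583*1/(38*(-1840 + (-16 + 2*27*(-17)))*(-16 + 2*27*(-17))))) + (1622022 - 1*2165396)/(((123*(-62))*54)) = 3760409/((-5010583*1/(38*(-1840 + (-16 - 918))*(-16 - 918)))) + (1622022 - 2165396)/((-7626*54)) = 3760409/((-5010583*(-1/(35492*(-1840 - 934))))) - 543374/(-411804) = 3760409/((-5010583/(38*(-934)*(-2774)))) - 543374*(-1/411804) = 3760409/((-5010583/98454808)) + 271687/205902 = 3760409/((-5010583*1/98454808)) + 271687/205902 = 3760409/(-5010583/98454808) + 271687/205902 = 3760409*(-98454808/5010583) + 271687/205902 = -370230346096472/5010583 + 271687/205902 = -76231167360645514223/1031689060866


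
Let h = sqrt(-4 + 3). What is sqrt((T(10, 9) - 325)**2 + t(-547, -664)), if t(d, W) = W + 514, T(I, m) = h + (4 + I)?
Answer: sqrt(96570 - 622*I) ≈ 310.76 - 1.001*I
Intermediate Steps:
h = I (h = sqrt(-1) = I ≈ 1.0*I)
T(I, m) = 4 + I + I (T(I, m) = I + (4 + I) = 4 + I + I)
t(d, W) = 514 + W
sqrt((T(10, 9) - 325)**2 + t(-547, -664)) = sqrt(((4 + I + 10) - 325)**2 + (514 - 664)) = sqrt(((14 + I) - 325)**2 - 150) = sqrt((-311 + I)**2 - 150) = sqrt(-150 + (-311 + I)**2)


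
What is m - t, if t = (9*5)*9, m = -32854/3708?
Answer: -767297/1854 ≈ -413.86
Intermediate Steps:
m = -16427/1854 (m = -32854*1/3708 = -16427/1854 ≈ -8.8603)
t = 405 (t = 45*9 = 405)
m - t = -16427/1854 - 1*405 = -16427/1854 - 405 = -767297/1854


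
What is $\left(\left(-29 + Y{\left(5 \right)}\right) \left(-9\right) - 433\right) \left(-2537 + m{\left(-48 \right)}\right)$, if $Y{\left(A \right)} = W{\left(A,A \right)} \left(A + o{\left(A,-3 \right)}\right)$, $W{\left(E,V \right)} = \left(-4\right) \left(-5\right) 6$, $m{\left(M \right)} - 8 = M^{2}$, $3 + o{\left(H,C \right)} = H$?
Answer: $1739700$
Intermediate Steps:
$o{\left(H,C \right)} = -3 + H$
$m{\left(M \right)} = 8 + M^{2}$
$W{\left(E,V \right)} = 120$ ($W{\left(E,V \right)} = 20 \cdot 6 = 120$)
$Y{\left(A \right)} = -360 + 240 A$ ($Y{\left(A \right)} = 120 \left(A + \left(-3 + A\right)\right) = 120 \left(-3 + 2 A\right) = -360 + 240 A$)
$\left(\left(-29 + Y{\left(5 \right)}\right) \left(-9\right) - 433\right) \left(-2537 + m{\left(-48 \right)}\right) = \left(\left(-29 + \left(-360 + 240 \cdot 5\right)\right) \left(-9\right) - 433\right) \left(-2537 + \left(8 + \left(-48\right)^{2}\right)\right) = \left(\left(-29 + \left(-360 + 1200\right)\right) \left(-9\right) - 433\right) \left(-2537 + \left(8 + 2304\right)\right) = \left(\left(-29 + 840\right) \left(-9\right) - 433\right) \left(-2537 + 2312\right) = \left(811 \left(-9\right) - 433\right) \left(-225\right) = \left(-7299 - 433\right) \left(-225\right) = \left(-7732\right) \left(-225\right) = 1739700$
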